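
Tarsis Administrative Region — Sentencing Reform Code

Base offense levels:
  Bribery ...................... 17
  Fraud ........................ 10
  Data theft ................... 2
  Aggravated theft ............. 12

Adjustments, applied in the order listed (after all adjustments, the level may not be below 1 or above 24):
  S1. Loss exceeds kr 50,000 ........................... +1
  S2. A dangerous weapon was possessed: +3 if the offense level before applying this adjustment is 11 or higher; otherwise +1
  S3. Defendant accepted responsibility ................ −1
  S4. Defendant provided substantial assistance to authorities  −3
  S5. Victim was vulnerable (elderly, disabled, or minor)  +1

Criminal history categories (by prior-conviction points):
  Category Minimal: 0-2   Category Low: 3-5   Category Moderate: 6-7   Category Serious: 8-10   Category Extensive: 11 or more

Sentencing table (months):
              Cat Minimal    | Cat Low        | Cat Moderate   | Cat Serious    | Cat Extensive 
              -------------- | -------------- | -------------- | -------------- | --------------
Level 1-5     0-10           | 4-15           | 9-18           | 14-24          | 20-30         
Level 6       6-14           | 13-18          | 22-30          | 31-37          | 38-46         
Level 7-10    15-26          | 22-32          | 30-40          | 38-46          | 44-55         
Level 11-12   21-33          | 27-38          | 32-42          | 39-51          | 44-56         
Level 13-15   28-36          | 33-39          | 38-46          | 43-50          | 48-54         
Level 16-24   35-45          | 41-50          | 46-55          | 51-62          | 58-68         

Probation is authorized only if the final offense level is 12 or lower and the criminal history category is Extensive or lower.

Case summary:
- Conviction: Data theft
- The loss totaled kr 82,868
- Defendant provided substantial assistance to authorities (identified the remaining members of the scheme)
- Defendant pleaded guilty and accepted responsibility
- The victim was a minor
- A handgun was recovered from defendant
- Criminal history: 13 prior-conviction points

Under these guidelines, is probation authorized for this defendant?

Base offense level for data theft: 2.
S1 applies: 2 + 1 = 3.
S2 applies (level before this adjustment is 3 < 11, so +1): 3 + 1 = 4.
S3 applies: 4 − 1 = 3.
S4 applies: 3 − 3 = 0.
S5 applies: 0 + 1 = 1.
Final offense level: 1.
Criminal history: 13 prior points → Category Extensive (11+).
Level 1 falls in the 1-5 band.
Grid: Level 1-5 × Category Extensive = 20-30 months.
Probation check: level 1 ≤ 12 and category Extensive ≤ Extensive → eligible.

Yes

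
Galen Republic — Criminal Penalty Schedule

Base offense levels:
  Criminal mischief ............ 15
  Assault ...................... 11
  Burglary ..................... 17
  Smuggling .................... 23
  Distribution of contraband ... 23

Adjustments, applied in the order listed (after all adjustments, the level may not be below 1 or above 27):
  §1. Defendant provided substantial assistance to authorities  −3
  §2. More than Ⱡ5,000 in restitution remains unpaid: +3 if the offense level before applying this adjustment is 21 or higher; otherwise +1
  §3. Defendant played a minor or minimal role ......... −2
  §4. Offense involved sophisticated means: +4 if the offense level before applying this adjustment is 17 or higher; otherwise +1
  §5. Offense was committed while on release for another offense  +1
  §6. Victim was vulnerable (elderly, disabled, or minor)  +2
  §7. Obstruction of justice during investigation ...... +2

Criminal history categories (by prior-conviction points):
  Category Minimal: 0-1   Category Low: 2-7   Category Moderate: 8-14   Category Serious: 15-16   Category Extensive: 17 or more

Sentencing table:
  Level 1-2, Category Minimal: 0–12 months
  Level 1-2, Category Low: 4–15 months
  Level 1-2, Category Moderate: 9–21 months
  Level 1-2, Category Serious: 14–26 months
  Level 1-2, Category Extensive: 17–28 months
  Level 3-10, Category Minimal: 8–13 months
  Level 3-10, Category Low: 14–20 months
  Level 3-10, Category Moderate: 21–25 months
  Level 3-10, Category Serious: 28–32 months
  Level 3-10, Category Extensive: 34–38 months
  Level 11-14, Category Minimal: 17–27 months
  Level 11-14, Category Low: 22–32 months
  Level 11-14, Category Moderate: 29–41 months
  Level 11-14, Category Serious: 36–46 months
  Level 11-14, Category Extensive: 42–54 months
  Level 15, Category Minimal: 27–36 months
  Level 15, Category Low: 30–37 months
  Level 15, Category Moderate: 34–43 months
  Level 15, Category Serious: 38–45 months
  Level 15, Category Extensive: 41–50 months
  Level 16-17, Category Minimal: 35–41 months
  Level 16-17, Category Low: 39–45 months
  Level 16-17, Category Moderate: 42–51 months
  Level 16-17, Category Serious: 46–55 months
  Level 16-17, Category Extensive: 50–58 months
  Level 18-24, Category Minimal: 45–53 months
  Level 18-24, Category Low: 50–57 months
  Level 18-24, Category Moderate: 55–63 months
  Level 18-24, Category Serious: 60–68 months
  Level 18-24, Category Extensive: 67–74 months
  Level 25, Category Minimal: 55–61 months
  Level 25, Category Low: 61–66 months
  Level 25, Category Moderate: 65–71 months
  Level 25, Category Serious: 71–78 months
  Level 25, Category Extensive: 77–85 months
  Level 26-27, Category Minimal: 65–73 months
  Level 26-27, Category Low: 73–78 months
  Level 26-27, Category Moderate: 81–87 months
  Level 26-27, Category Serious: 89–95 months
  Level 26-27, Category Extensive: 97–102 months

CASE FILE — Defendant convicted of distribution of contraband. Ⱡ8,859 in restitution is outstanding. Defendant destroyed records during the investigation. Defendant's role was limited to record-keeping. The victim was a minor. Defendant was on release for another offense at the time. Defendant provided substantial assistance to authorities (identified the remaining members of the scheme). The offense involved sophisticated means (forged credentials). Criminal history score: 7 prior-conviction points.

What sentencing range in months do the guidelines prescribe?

73-78 months

Base offense level for distribution of contraband: 23.
§1 applies: 23 − 3 = 20.
§2 applies (level before this adjustment is 20 < 21, so +1): 20 + 1 = 21.
§3 applies: 21 − 2 = 19.
§4 applies (level before this adjustment is 19 ≥ 17, so +4): 19 + 4 = 23.
§5 applies: 23 + 1 = 24.
§6 applies: 24 + 2 = 26.
§7 applies: 26 + 2 = 28.
Level 28 exceeds the maximum of 27; capped at 27.
Final offense level: 27.
Criminal history: 7 prior points → Category Low (2-7).
Level 27 falls in the 26-27 band.
Grid: Level 26-27 × Category Low = 73-78 months.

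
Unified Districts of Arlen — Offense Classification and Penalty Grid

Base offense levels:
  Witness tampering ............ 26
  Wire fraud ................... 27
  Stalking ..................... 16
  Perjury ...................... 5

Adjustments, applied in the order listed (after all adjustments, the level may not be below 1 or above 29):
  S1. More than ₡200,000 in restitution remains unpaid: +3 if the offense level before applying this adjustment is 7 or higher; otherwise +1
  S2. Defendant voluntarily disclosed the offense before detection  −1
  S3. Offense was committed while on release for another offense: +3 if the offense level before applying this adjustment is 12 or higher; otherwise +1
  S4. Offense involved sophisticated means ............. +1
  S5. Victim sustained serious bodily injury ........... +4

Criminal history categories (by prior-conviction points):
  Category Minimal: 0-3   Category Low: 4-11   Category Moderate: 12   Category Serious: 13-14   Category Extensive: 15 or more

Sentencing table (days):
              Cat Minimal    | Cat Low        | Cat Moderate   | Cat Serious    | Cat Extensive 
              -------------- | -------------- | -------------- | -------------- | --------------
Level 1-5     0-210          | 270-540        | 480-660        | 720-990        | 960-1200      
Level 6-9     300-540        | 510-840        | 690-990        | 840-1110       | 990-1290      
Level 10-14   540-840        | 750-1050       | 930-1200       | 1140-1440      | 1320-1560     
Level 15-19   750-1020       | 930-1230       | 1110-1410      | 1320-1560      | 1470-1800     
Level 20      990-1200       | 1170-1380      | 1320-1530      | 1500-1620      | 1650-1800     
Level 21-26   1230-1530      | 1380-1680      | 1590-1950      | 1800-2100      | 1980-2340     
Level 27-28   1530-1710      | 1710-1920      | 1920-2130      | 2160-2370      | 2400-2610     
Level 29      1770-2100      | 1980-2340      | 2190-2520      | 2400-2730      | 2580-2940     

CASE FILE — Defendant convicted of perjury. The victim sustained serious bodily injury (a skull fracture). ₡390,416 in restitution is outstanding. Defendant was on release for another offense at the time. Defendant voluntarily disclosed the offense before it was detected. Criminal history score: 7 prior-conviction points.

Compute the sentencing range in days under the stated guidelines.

750-1050 days

Base offense level for perjury: 5.
S1 applies (level before this adjustment is 5 < 7, so +1): 5 + 1 = 6.
S2 applies: 6 − 1 = 5.
S3 applies (level before this adjustment is 5 < 12, so +1): 5 + 1 = 6.
S4 does not apply.
S5 applies: 6 + 4 = 10.
Final offense level: 10.
Criminal history: 7 prior points → Category Low (4-11).
Level 10 falls in the 10-14 band.
Grid: Level 10-14 × Category Low = 750-1050 days.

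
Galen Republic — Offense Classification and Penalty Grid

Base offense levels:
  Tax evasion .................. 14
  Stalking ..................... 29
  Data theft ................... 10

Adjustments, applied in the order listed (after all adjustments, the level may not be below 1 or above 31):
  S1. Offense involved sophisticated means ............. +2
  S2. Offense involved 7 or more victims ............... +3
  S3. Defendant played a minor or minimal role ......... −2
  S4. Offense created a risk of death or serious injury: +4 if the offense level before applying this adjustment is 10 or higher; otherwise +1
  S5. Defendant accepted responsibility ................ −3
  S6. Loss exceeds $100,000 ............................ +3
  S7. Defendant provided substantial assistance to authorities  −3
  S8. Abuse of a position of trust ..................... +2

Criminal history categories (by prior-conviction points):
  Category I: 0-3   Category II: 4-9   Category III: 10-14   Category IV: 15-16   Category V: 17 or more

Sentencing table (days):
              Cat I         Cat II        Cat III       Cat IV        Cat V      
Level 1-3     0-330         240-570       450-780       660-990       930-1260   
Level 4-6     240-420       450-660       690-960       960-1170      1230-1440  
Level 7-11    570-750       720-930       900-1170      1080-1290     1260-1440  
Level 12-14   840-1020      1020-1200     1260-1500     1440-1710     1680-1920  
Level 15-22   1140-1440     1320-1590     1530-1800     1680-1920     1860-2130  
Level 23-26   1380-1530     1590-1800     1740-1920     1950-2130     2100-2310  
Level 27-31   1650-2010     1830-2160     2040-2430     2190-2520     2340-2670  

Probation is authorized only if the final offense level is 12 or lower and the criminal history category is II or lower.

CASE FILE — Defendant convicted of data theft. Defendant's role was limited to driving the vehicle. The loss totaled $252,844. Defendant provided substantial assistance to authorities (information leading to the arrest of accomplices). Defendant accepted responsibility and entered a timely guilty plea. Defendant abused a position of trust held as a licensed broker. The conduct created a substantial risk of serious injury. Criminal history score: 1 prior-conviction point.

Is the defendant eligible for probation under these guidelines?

Yes

Base offense level for data theft: 10.
S1 does not apply.
S3 applies: 10 − 2 = 8.
S4 applies (level before this adjustment is 8 < 10, so +1): 8 + 1 = 9.
S5 applies: 9 − 3 = 6.
S6 applies: 6 + 3 = 9.
S7 applies: 9 − 3 = 6.
S8 applies: 6 + 2 = 8.
Final offense level: 8.
Criminal history: 1 prior point → Category I (0-3).
Level 8 falls in the 7-11 band.
Grid: Level 7-11 × Category I = 570-750 days.
Probation check: level 8 ≤ 12 and category I ≤ II → eligible.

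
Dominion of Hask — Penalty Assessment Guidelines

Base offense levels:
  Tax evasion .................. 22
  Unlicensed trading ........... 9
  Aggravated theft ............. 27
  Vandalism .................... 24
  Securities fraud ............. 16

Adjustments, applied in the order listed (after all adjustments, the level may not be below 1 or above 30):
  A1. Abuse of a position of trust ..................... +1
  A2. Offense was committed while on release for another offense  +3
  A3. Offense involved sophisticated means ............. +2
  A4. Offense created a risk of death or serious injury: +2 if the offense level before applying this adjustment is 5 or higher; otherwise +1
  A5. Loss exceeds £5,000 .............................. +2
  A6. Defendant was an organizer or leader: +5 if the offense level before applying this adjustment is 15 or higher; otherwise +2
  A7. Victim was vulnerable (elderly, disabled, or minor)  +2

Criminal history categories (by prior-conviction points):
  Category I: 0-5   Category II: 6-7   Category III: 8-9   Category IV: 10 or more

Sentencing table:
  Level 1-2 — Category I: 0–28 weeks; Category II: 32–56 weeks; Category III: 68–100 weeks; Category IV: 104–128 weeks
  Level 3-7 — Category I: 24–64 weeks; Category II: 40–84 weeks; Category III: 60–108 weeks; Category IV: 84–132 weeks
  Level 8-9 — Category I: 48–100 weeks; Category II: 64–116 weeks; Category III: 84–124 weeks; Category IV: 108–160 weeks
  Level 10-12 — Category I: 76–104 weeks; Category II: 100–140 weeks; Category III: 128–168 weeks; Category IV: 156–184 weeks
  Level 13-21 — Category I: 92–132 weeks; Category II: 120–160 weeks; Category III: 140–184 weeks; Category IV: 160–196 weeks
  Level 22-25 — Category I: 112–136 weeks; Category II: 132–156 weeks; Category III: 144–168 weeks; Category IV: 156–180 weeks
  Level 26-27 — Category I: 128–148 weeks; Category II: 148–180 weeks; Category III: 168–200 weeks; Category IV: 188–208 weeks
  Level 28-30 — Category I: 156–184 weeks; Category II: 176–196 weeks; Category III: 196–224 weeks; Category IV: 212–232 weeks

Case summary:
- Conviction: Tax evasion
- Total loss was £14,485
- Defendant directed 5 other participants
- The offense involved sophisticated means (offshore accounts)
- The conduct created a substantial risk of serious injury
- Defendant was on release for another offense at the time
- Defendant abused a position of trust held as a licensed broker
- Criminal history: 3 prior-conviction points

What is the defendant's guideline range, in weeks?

156-184 weeks

Base offense level for tax evasion: 22.
A1 applies: 22 + 1 = 23.
A2 applies: 23 + 3 = 26.
A3 applies: 26 + 2 = 28.
A4 applies (level before this adjustment is 28 ≥ 5, so +2): 28 + 2 = 30.
A5 applies: 30 + 2 = 32.
A6 applies (level before this adjustment is 32 ≥ 15, so +5): 32 + 5 = 37.
A7 does not apply.
Level 37 exceeds the maximum of 30; capped at 30.
Final offense level: 30.
Criminal history: 3 prior points → Category I (0-5).
Level 30 falls in the 28-30 band.
Grid: Level 28-30 × Category I = 156-184 weeks.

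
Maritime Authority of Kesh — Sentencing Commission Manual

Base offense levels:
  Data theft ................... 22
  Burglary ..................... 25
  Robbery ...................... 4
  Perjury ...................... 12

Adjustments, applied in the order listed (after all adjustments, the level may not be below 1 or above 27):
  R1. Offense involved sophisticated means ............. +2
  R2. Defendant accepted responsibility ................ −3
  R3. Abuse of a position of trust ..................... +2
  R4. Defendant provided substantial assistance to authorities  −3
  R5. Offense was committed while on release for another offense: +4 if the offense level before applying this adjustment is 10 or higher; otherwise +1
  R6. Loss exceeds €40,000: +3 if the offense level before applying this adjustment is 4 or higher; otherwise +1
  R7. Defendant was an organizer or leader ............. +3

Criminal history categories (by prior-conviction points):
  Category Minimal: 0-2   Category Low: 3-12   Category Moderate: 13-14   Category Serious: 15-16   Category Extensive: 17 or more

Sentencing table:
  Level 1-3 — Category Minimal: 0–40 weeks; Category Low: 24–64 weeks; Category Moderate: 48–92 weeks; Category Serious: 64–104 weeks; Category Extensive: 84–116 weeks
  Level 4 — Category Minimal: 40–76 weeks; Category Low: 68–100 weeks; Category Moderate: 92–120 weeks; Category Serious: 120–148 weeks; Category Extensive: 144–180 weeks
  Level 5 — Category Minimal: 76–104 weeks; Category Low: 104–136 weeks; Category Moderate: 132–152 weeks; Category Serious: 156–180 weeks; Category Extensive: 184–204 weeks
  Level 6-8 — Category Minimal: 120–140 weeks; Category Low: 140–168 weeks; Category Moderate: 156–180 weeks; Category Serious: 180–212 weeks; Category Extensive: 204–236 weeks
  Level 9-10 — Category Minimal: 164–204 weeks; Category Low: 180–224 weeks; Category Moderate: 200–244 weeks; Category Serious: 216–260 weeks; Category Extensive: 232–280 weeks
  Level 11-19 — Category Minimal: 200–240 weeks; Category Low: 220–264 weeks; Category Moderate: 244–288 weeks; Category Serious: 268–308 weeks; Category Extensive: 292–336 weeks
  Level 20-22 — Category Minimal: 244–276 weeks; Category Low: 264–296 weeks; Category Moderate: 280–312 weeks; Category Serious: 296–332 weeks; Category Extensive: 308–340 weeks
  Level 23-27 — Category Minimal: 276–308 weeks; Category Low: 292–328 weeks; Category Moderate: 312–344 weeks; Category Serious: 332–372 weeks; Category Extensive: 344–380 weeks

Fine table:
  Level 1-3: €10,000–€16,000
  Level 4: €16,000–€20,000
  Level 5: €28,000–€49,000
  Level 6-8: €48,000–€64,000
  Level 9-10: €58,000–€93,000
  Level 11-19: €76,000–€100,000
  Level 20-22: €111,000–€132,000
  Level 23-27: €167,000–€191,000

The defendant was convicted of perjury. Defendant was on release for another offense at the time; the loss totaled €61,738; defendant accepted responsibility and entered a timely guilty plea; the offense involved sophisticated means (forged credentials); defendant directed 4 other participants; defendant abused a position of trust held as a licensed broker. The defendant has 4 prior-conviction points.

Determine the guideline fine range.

Base offense level for perjury: 12.
R1 applies: 12 + 2 = 14.
R2 applies: 14 − 3 = 11.
R3 applies: 11 + 2 = 13.
R5 applies (level before this adjustment is 13 ≥ 10, so +4): 13 + 4 = 17.
R6 applies (level before this adjustment is 17 ≥ 4, so +3): 17 + 3 = 20.
R7 applies: 20 + 3 = 23.
Final offense level: 23.
Level 23 falls in the 23-27 band.
Fine table: Level 23-27 → €167,000–€191,000.

€167,000–€191,000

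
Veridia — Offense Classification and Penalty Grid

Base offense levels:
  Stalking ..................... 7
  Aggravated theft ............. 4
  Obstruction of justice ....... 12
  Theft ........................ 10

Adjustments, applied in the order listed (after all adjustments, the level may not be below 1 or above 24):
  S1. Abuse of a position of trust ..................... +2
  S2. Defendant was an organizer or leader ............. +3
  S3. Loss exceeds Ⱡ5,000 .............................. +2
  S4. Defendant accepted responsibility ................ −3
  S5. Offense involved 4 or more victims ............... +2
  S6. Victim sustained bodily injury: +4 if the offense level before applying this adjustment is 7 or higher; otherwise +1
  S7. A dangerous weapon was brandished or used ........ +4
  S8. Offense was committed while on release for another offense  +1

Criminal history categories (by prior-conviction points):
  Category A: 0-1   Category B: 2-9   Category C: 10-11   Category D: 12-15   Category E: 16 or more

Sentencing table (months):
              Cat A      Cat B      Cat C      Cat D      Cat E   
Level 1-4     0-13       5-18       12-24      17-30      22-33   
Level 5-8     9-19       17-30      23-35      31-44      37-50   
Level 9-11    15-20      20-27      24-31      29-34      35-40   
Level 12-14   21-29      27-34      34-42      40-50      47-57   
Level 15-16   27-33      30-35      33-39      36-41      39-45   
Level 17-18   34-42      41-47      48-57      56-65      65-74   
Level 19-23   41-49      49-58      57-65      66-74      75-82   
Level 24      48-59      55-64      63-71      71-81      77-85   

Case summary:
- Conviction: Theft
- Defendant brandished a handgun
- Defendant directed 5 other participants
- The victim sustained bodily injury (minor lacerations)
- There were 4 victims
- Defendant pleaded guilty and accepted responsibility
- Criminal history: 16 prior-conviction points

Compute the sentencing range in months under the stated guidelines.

Base offense level for theft: 10.
S1 does not apply.
S2 applies: 10 + 3 = 13.
S3 does not apply.
S4 applies: 13 − 3 = 10.
S5 applies: 10 + 2 = 12.
S6 applies (level before this adjustment is 12 ≥ 7, so +4): 12 + 4 = 16.
S7 applies: 16 + 4 = 20.
S8 does not apply.
Final offense level: 20.
Criminal history: 16 prior points → Category E (16+).
Level 20 falls in the 19-23 band.
Grid: Level 19-23 × Category E = 75-82 months.

75-82 months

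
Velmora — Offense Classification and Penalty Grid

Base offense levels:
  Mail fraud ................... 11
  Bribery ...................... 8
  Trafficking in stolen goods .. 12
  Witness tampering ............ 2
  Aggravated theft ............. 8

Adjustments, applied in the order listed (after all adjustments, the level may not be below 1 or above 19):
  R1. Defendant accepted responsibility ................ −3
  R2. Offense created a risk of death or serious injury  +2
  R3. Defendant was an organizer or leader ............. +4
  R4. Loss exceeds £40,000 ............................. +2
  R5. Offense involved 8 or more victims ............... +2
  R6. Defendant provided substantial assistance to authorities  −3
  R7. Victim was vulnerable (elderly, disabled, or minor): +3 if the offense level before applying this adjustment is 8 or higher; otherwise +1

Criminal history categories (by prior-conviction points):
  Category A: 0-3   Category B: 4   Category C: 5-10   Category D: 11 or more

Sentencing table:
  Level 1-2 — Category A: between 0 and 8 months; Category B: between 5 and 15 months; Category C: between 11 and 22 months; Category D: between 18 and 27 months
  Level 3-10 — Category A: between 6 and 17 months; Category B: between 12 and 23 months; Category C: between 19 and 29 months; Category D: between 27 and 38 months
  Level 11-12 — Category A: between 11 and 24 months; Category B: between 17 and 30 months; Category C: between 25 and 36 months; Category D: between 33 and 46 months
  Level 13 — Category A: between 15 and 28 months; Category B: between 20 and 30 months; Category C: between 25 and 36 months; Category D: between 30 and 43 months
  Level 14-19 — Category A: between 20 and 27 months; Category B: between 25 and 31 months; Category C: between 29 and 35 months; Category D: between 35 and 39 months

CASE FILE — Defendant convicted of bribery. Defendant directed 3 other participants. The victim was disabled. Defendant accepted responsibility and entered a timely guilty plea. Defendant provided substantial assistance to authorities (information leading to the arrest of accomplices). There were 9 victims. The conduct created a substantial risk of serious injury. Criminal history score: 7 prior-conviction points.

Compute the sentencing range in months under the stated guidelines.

Base offense level for bribery: 8.
R1 applies: 8 − 3 = 5.
R2 applies: 5 + 2 = 7.
R3 applies: 7 + 4 = 11.
R4 does not apply.
R5 applies: 11 + 2 = 13.
R6 applies: 13 − 3 = 10.
R7 applies (level before this adjustment is 10 ≥ 8, so +3): 10 + 3 = 13.
Final offense level: 13.
Criminal history: 7 prior points → Category C (5-10).
Level 13 falls in the 13 band.
Grid: Level 13 × Category C = 25-36 months.

25-36 months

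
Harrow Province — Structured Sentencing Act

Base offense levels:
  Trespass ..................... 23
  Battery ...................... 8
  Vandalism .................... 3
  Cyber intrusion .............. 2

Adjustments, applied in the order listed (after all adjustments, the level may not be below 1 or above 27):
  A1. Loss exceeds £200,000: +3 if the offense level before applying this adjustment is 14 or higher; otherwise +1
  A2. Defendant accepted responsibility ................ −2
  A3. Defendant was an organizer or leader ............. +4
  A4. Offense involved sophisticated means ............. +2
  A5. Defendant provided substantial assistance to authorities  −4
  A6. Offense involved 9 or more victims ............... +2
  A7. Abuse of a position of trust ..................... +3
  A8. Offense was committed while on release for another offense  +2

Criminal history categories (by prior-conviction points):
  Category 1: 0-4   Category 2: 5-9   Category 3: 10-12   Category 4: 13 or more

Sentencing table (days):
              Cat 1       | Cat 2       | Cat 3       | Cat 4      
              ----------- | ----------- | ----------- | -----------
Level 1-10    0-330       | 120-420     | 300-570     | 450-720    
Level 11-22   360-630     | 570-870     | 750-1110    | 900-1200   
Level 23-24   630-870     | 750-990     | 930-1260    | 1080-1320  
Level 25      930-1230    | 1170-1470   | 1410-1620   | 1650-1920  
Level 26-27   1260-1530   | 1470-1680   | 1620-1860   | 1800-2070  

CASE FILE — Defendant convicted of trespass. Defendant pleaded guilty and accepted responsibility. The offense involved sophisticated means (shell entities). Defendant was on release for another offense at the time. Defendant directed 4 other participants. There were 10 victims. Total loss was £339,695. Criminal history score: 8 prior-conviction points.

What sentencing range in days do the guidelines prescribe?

Base offense level for trespass: 23.
A1 applies (level before this adjustment is 23 ≥ 14, so +3): 23 + 3 = 26.
A2 applies: 26 − 2 = 24.
A3 applies: 24 + 4 = 28.
A4 applies: 28 + 2 = 30.
A6 applies: 30 + 2 = 32.
A7 does not apply.
A8 applies: 32 + 2 = 34.
Level 34 exceeds the maximum of 27; capped at 27.
Final offense level: 27.
Criminal history: 8 prior points → Category 2 (5-9).
Level 27 falls in the 26-27 band.
Grid: Level 26-27 × Category 2 = 1470-1680 days.

1470-1680 days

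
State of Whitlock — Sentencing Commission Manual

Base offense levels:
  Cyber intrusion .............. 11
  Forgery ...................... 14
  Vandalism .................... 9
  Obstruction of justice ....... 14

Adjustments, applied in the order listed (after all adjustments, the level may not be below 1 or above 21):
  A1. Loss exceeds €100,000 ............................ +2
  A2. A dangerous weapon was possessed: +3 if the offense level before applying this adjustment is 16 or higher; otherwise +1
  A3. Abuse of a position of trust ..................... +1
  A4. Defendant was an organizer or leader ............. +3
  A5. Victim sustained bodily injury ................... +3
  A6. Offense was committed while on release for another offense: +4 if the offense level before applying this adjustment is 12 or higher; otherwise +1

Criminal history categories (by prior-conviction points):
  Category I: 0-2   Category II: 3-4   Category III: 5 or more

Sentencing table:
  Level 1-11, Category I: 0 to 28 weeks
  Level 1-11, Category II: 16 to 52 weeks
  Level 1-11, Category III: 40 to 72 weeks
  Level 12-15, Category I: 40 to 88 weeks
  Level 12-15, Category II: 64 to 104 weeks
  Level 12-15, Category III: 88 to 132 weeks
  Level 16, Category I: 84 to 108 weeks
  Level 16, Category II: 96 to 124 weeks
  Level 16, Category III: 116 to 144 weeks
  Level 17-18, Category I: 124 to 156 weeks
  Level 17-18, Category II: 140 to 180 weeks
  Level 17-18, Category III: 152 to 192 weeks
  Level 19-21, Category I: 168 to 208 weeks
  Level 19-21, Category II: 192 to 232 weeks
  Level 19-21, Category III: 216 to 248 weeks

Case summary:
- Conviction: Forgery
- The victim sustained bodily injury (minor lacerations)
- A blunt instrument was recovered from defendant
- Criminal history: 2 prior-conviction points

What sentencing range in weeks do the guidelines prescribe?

124-156 weeks

Base offense level for forgery: 14.
A1 does not apply.
A2 applies (level before this adjustment is 14 < 16, so +1): 14 + 1 = 15.
A3 does not apply.
A5 applies: 15 + 3 = 18.
A6 does not apply.
Final offense level: 18.
Criminal history: 2 prior points → Category I (0-2).
Level 18 falls in the 17-18 band.
Grid: Level 17-18 × Category I = 124-156 weeks.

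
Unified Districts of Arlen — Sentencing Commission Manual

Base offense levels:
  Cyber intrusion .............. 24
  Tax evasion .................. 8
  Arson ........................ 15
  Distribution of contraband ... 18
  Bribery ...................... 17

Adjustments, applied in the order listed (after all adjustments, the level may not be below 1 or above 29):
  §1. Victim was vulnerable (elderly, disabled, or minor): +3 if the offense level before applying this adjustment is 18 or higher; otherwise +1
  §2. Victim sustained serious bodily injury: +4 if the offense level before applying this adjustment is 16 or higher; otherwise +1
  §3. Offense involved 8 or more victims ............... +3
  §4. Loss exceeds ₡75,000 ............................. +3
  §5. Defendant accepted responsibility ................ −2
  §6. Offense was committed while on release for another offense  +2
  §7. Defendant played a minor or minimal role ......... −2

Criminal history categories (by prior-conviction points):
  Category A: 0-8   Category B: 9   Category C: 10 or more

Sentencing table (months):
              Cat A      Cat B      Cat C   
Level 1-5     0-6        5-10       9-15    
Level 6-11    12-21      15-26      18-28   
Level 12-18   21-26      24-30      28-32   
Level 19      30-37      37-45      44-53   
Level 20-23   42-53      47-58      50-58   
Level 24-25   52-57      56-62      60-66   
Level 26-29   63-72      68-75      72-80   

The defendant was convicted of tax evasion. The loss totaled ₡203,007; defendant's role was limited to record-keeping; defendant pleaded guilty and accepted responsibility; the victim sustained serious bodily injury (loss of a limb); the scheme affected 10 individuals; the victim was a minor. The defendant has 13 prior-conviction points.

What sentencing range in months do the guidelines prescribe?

Base offense level for tax evasion: 8.
§1 applies (level before this adjustment is 8 < 18, so +1): 8 + 1 = 9.
§2 applies (level before this adjustment is 9 < 16, so +1): 9 + 1 = 10.
§3 applies: 10 + 3 = 13.
§4 applies: 13 + 3 = 16.
§5 applies: 16 − 2 = 14.
§6 does not apply.
§7 applies: 14 − 2 = 12.
Final offense level: 12.
Criminal history: 13 prior points → Category C (10+).
Level 12 falls in the 12-18 band.
Grid: Level 12-18 × Category C = 28-32 months.

28-32 months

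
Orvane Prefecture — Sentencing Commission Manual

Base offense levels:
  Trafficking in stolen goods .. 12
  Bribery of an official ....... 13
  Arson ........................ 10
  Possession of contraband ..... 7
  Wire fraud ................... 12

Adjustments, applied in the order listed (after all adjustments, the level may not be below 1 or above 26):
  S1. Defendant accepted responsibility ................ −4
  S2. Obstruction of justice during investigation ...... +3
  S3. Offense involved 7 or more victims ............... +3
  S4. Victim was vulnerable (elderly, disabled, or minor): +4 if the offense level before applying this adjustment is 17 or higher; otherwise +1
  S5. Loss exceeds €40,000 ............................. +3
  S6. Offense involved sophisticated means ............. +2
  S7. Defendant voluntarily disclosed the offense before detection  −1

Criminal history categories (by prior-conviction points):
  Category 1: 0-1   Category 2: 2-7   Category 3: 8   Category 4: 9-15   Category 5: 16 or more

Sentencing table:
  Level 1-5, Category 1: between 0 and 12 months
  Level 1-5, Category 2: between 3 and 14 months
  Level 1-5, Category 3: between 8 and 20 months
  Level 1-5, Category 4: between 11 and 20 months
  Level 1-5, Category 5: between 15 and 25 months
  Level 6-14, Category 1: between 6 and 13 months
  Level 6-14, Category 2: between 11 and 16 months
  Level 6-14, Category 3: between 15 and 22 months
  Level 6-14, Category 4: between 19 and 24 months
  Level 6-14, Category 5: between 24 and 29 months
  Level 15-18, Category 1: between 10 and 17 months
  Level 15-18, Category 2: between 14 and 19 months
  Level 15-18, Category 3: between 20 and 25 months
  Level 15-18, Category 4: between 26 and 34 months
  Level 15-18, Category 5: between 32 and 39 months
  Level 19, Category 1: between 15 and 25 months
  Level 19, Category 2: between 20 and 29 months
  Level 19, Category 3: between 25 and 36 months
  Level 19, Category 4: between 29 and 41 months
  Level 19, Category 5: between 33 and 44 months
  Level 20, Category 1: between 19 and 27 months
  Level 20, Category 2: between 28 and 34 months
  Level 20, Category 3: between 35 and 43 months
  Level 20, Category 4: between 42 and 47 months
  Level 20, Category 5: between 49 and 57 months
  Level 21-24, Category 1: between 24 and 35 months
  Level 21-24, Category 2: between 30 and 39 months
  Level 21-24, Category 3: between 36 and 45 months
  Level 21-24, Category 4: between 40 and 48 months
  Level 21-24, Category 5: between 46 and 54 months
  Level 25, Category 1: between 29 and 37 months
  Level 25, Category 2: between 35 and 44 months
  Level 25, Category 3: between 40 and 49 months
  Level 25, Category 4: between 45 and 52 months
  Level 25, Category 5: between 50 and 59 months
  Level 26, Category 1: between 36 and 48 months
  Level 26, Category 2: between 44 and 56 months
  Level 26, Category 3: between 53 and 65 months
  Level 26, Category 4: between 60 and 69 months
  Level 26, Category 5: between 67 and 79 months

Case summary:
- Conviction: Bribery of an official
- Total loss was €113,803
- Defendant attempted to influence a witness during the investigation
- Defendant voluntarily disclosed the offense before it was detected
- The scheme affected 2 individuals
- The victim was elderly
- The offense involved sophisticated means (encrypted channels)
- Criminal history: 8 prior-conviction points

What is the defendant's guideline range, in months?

Base offense level for bribery of an official: 13.
S2 applies: 13 + 3 = 16.
S4 applies (level before this adjustment is 16 < 17, so +1): 16 + 1 = 17.
S5 applies: 17 + 3 = 20.
S6 applies: 20 + 2 = 22.
S7 applies: 22 − 1 = 21.
Final offense level: 21.
Criminal history: 8 prior points → Category 3 (8).
Level 21 falls in the 21-24 band.
Grid: Level 21-24 × Category 3 = 36-45 months.

36-45 months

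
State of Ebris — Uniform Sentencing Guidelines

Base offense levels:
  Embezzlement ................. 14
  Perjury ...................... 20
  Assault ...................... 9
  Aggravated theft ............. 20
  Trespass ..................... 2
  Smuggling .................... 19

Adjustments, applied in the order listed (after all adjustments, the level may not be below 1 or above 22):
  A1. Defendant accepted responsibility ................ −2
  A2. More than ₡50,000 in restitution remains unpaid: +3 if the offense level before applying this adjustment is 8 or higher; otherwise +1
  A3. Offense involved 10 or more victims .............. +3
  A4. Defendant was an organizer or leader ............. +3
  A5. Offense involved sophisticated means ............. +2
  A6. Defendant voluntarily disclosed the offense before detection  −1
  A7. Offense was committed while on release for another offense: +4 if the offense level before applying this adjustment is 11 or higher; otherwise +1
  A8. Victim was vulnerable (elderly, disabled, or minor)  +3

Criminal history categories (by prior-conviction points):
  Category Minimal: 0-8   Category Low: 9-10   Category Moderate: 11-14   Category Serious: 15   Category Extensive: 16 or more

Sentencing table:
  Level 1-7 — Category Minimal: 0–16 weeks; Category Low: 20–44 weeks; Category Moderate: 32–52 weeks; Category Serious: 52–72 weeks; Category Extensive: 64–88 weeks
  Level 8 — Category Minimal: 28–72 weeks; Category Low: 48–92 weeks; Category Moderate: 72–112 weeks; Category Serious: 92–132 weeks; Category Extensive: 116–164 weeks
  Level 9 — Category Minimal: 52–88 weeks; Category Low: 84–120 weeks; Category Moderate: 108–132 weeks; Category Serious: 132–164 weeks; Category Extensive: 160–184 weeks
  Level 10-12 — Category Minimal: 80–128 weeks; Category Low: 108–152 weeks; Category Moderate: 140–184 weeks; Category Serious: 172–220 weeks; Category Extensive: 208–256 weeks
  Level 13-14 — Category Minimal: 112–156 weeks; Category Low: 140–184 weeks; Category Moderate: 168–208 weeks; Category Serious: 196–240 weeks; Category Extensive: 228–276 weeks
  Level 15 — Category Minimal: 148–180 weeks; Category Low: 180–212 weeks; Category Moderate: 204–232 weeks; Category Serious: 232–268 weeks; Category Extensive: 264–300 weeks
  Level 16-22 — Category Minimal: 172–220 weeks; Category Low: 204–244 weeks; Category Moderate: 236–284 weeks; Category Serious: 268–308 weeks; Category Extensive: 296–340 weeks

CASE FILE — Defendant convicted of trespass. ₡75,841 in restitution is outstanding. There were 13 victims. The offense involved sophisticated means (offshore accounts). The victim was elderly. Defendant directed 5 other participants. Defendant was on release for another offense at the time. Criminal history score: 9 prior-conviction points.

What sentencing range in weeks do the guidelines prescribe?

204-244 weeks

Base offense level for trespass: 2.
A2 applies (level before this adjustment is 2 < 8, so +1): 2 + 1 = 3.
A3 applies: 3 + 3 = 6.
A4 applies: 6 + 3 = 9.
A5 applies: 9 + 2 = 11.
A7 applies (level before this adjustment is 11 ≥ 11, so +4): 11 + 4 = 15.
A8 applies: 15 + 3 = 18.
Final offense level: 18.
Criminal history: 9 prior points → Category Low (9-10).
Level 18 falls in the 16-22 band.
Grid: Level 16-22 × Category Low = 204-244 weeks.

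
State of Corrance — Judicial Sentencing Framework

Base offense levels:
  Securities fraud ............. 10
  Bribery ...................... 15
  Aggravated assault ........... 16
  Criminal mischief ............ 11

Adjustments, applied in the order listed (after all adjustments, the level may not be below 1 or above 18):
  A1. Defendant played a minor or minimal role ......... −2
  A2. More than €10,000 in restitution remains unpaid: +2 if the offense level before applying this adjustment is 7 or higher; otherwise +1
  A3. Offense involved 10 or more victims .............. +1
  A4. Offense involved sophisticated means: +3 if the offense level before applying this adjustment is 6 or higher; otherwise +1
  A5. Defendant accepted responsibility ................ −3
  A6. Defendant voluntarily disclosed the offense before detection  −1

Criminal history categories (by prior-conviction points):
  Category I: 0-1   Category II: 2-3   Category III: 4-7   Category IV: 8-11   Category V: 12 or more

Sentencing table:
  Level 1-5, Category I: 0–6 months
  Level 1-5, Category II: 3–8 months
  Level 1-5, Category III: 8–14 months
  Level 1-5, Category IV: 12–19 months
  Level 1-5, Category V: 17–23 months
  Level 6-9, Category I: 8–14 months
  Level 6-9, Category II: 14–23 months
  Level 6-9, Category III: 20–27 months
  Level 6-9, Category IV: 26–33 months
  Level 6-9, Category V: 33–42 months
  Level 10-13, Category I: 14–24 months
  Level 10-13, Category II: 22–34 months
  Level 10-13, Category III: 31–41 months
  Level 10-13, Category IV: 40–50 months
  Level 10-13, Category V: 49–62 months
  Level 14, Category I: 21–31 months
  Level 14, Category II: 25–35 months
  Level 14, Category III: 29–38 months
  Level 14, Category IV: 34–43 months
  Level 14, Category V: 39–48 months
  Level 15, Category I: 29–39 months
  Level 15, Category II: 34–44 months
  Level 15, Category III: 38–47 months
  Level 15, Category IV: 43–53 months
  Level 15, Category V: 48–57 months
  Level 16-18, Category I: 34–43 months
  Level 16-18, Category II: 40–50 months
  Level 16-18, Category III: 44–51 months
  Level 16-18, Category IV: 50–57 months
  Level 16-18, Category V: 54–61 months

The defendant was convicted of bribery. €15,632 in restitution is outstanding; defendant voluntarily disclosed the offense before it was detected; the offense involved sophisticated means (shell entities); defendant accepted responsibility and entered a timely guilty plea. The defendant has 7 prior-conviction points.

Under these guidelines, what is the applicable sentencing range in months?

Base offense level for bribery: 15.
A1 does not apply.
A2 applies (level before this adjustment is 15 ≥ 7, so +2): 15 + 2 = 17.
A4 applies (level before this adjustment is 17 ≥ 6, so +3): 17 + 3 = 20.
A5 applies: 20 − 3 = 17.
A6 applies: 17 − 1 = 16.
Final offense level: 16.
Criminal history: 7 prior points → Category III (4-7).
Level 16 falls in the 16-18 band.
Grid: Level 16-18 × Category III = 44-51 months.

44-51 months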